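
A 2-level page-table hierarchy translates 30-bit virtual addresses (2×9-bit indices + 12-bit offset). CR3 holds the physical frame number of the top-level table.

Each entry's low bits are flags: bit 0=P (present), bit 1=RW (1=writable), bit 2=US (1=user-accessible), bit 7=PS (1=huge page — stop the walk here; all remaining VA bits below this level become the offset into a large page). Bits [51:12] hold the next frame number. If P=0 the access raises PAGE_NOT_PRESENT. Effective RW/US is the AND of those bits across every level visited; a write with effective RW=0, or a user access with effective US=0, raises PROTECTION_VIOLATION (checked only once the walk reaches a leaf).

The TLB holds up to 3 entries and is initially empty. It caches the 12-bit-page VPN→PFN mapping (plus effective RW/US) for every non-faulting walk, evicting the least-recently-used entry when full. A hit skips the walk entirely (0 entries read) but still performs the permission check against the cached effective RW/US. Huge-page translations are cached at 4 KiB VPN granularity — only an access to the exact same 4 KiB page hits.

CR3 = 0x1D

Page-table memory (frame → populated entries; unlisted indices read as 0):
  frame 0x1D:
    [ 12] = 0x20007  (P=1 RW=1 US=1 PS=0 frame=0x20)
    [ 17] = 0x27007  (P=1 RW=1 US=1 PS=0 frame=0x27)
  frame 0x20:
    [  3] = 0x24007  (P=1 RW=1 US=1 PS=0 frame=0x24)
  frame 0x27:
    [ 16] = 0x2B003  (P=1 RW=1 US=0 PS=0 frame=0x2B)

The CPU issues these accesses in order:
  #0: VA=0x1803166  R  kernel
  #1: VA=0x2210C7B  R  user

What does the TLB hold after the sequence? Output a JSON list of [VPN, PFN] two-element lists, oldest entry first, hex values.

Walk each access:
#0 VA=0x1803166 (r,kernel):
  lvl0: tbl 0x1D, slot 12 ⇒ 0x20007 (P1/RW1/US1/PS0)
  lvl1: tbl 0x20, slot 3 ⇒ 0x24007 (P1/RW1/US1/PS0)
  → PA=0x24166  (2 entries read)
#1 VA=0x2210C7B (r,user):
  lvl0: tbl 0x1D, slot 17 ⇒ 0x27007 (P1/RW1/US1/PS0)
  lvl1: tbl 0x27, slot 16 ⇒ 0x2B003 (P1/RW1/US0/PS0)
  → PROTECTION_VIOLATION  (2 entries read)

TLB: [["0x1803", "0x24"]]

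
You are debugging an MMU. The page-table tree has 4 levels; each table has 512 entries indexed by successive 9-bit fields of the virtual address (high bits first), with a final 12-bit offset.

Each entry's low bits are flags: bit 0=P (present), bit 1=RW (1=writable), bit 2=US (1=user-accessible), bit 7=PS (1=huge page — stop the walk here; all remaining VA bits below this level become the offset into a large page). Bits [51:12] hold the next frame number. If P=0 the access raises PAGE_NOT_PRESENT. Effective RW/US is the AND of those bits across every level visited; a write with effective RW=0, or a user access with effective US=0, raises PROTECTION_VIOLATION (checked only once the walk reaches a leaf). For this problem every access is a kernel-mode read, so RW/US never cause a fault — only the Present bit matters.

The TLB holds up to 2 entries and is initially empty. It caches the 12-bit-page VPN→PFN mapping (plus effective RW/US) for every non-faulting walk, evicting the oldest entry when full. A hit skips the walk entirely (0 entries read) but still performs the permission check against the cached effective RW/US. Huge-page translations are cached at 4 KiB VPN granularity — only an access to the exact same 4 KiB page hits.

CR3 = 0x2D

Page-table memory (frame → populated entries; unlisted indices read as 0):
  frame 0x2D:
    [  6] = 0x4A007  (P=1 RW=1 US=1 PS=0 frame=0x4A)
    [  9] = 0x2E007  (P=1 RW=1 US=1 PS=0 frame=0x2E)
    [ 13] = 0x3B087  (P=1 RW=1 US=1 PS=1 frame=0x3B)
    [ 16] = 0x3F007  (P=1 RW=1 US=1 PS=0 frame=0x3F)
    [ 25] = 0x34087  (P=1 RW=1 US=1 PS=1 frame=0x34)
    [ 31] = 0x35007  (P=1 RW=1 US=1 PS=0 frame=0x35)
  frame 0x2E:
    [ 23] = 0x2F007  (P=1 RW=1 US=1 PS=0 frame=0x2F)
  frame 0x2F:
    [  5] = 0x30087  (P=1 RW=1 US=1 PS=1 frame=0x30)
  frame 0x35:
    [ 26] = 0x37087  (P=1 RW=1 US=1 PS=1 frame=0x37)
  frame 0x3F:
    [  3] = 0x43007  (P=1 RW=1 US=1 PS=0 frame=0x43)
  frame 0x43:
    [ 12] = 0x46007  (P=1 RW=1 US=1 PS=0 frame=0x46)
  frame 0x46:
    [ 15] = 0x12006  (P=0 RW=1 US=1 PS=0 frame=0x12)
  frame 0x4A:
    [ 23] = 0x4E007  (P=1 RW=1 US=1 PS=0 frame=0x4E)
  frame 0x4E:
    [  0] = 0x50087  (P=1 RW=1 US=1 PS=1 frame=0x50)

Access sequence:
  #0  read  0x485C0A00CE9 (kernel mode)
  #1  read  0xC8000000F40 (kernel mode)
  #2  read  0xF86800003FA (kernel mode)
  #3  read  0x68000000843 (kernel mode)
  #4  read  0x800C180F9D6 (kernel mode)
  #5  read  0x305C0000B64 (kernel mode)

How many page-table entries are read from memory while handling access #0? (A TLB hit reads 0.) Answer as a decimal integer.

Per-access translation:
#0 VA=0x485C0A00CE9 (r,kernel):
  L0 @0x2D[9] → 0x2E007  P=1,RW=1,US=1,PS=0
  L1 @0x2E[23] → 0x2F007  P=1,RW=1,US=1,PS=0
  L2 @0x2F[5] → 0x30087  P=1,RW=1,US=1,PS=1
  → PA=0x30CE9 (huge @L2)  (3 entries read)
#1 VA=0xC8000000F40 (r,kernel):
  L0 @0x2D[25] → 0x34087  P=1,RW=1,US=1,PS=1
  → PA=0x34F40 (huge @L0)  (1 entries read)
#2 VA=0xF86800003FA (r,kernel):
  L0 @0x2D[31] → 0x35007  P=1,RW=1,US=1,PS=0
  L1 @0x35[26] → 0x37087  P=1,RW=1,US=1,PS=1
  → PA=0x373FA (huge @L1)  (2 entries read)
#3 VA=0x68000000843 (r,kernel):
  L0 @0x2D[13] → 0x3B087  P=1,RW=1,US=1,PS=1
  → PA=0x3B843 (huge @L0)  (1 entries read)
#4 VA=0x800C180F9D6 (r,kernel):
  L0 @0x2D[16] → 0x3F007  P=1,RW=1,US=1,PS=0
  L1 @0x3F[3] → 0x43007  P=1,RW=1,US=1,PS=0
  L2 @0x43[12] → 0x46007  P=1,RW=1,US=1,PS=0
  L3 @0x46[15] → 0x12006  P=0,RW=1,US=1,PS=0
  ✗ PAGE_NOT_PRESENT  [4 reads]
#5 VA=0x305C0000B64 (r,kernel):
  L0 @0x2D[6] → 0x4A007  P=1,RW=1,US=1,PS=0
  L1 @0x4A[23] → 0x4E007  P=1,RW=1,US=1,PS=0
  L2 @0x4E[0] → 0x50087  P=1,RW=1,US=1,PS=1
  → PA=0x50B64 (huge @L2)  (3 entries read)

Entries read for #0: 3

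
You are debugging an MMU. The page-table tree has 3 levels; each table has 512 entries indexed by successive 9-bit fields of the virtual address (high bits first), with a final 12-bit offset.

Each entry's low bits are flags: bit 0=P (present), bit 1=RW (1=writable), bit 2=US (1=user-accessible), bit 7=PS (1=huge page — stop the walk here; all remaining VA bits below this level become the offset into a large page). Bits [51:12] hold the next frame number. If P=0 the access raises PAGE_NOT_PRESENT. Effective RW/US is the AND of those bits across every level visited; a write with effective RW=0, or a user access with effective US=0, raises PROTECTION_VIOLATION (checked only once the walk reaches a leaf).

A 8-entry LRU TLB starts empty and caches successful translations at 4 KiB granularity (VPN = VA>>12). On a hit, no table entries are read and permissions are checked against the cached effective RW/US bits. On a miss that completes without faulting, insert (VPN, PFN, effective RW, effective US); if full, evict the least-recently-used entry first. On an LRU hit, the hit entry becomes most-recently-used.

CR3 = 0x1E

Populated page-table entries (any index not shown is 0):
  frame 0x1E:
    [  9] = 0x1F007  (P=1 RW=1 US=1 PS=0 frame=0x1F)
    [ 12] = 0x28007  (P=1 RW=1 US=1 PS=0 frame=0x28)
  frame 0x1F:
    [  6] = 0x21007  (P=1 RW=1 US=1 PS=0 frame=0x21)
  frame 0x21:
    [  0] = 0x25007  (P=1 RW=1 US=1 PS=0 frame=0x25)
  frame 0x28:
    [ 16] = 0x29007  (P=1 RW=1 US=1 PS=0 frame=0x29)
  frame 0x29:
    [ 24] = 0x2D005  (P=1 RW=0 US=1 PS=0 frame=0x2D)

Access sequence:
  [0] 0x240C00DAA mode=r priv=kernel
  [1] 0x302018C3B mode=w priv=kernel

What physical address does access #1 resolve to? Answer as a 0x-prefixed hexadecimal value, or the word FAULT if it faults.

Trace:
#0 VA=0x240C00DAA (r,kernel):
  L0: frame=0x1E idx=9 entry=0x1F007 [P=1 RW=1 US=1 PS=0]
  L1: frame=0x1F idx=6 entry=0x21007 [P=1 RW=1 US=1 PS=0]
  L2: frame=0x21 idx=0 entry=0x25007 [P=1 RW=1 US=1 PS=0]
  ⇒ phys 0x25DAA  [3 reads]
#1 VA=0x302018C3B (w,kernel):
  L0: frame=0x1E idx=12 entry=0x28007 [P=1 RW=1 US=1 PS=0]
  L1: frame=0x28 idx=16 entry=0x29007 [P=1 RW=1 US=1 PS=0]
  L2: frame=0x29 idx=24 entry=0x2D005 [P=1 RW=0 US=1 PS=0]
  → PROTECTION_VIOLATION  (3 entries read)

Access #1 PA: FAULT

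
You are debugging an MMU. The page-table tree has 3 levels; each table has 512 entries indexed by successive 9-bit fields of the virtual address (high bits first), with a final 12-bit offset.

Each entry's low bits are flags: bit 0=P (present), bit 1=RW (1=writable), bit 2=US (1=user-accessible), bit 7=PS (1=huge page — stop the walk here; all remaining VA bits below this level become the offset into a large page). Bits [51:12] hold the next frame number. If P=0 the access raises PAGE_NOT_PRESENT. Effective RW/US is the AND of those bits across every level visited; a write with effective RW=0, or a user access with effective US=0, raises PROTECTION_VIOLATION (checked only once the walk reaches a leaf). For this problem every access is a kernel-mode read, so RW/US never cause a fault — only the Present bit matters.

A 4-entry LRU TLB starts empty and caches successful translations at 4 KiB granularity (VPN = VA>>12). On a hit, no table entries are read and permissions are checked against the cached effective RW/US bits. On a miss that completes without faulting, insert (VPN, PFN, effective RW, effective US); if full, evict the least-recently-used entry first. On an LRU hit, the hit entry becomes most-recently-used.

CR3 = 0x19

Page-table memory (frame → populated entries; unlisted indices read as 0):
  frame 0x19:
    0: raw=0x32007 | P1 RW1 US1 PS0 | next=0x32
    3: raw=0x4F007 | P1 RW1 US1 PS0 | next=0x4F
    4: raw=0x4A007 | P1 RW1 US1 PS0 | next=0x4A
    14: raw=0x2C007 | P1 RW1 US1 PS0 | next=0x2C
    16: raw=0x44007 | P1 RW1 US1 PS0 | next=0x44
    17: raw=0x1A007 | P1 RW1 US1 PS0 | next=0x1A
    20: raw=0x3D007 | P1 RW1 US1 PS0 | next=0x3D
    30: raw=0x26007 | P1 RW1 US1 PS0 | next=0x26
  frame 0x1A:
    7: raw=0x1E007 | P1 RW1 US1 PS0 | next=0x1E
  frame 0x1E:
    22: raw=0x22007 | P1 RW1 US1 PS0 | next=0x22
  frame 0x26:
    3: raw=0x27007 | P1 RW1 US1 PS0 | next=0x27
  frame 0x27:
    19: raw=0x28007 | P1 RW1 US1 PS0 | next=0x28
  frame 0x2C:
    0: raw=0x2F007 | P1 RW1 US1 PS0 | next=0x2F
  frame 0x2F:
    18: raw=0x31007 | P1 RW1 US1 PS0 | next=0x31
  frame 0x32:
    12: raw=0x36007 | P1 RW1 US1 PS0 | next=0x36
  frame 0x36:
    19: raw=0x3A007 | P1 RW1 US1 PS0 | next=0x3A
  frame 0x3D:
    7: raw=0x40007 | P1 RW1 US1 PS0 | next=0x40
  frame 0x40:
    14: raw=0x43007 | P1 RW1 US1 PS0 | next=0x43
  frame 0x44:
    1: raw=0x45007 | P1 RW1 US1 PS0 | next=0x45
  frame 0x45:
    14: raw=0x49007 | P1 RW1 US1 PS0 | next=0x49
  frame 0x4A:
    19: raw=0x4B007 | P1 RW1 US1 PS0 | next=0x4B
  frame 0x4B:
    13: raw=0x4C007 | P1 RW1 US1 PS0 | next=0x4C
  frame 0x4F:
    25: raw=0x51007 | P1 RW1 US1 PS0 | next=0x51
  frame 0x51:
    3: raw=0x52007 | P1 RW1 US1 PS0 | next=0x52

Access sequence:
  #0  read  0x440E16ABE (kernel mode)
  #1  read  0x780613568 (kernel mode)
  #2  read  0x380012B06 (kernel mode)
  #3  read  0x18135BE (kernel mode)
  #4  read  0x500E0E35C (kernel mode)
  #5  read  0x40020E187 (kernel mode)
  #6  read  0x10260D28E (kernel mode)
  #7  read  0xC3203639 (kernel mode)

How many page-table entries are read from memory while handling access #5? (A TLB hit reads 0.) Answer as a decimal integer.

Trace:
#0 VA=0x440E16ABE (r,kernel):
  [0] read 0x19 idx=17: raw=0x1A007 flags P=1 W=1 U=1 S=0
  [1] read 0x1A idx=7: raw=0x1E007 flags P=1 W=1 U=1 S=0
  [2] read 0x1E idx=22: raw=0x22007 flags P=1 W=1 U=1 S=0
  ⇒ phys 0x22ABE  [3 reads]
#1 VA=0x780613568 (r,kernel):
  [0] read 0x19 idx=30: raw=0x26007 flags P=1 W=1 U=1 S=0
  [1] read 0x26 idx=3: raw=0x27007 flags P=1 W=1 U=1 S=0
  [2] read 0x27 idx=19: raw=0x28007 flags P=1 W=1 U=1 S=0
  ⇒ phys 0x28568  [3 reads]
#2 VA=0x380012B06 (r,kernel):
  [0] read 0x19 idx=14: raw=0x2C007 flags P=1 W=1 U=1 S=0
  [1] read 0x2C idx=0: raw=0x2F007 flags P=1 W=1 U=1 S=0
  [2] read 0x2F idx=18: raw=0x31007 flags P=1 W=1 U=1 S=0
  ⇒ phys 0x31B06  [3 reads]
#3 VA=0x18135BE (r,kernel):
  [0] read 0x19 idx=0: raw=0x32007 flags P=1 W=1 U=1 S=0
  [1] read 0x32 idx=12: raw=0x36007 flags P=1 W=1 U=1 S=0
  [2] read 0x36 idx=19: raw=0x3A007 flags P=1 W=1 U=1 S=0
  ⇒ phys 0x3A5BE  [3 reads]
#4 VA=0x500E0E35C (r,kernel):
  [0] read 0x19 idx=20: raw=0x3D007 flags P=1 W=1 U=1 S=0
  [1] read 0x3D idx=7: raw=0x40007 flags P=1 W=1 U=1 S=0
  [2] read 0x40 idx=14: raw=0x43007 flags P=1 W=1 U=1 S=0
  ⇒ phys 0x4335C  [3 reads]
#5 VA=0x40020E187 (r,kernel):
  [0] read 0x19 idx=16: raw=0x44007 flags P=1 W=1 U=1 S=0
  [1] read 0x44 idx=1: raw=0x45007 flags P=1 W=1 U=1 S=0
  [2] read 0x45 idx=14: raw=0x49007 flags P=1 W=1 U=1 S=0
  ⇒ phys 0x49187  [3 reads]
#6 VA=0x10260D28E (r,kernel):
  [0] read 0x19 idx=4: raw=0x4A007 flags P=1 W=1 U=1 S=0
  [1] read 0x4A idx=19: raw=0x4B007 flags P=1 W=1 U=1 S=0
  [2] read 0x4B idx=13: raw=0x4C007 flags P=1 W=1 U=1 S=0
  ⇒ phys 0x4C28E  [3 reads]
#7 VA=0xC3203639 (r,kernel):
  [0] read 0x19 idx=3: raw=0x4F007 flags P=1 W=1 U=1 S=0
  [1] read 0x4F idx=25: raw=0x51007 flags P=1 W=1 U=1 S=0
  [2] read 0x51 idx=3: raw=0x52007 flags P=1 W=1 U=1 S=0
  ⇒ phys 0x52639  [3 reads]

Entries read for #5: 3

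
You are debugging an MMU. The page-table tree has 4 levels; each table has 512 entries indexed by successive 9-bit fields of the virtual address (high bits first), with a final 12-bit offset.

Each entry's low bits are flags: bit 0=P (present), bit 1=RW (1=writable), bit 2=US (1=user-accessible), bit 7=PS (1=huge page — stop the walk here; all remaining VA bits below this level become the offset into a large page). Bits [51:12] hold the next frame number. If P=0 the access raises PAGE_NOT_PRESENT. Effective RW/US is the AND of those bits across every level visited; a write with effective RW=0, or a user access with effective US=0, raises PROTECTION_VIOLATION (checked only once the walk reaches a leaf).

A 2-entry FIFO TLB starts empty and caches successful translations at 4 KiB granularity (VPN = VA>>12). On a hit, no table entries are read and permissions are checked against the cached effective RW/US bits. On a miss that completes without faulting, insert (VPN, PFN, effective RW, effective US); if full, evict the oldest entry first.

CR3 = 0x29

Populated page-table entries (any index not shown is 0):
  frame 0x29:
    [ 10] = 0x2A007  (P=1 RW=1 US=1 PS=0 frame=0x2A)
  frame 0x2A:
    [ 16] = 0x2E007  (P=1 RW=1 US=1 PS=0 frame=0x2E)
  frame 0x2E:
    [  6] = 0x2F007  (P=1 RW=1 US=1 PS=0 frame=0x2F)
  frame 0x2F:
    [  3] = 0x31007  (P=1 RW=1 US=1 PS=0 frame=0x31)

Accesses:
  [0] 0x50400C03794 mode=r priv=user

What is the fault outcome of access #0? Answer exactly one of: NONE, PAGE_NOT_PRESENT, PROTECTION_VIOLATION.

Trace:
#0 VA=0x50400C03794 (r,user):
  L0: frame=0x29 idx=10 entry=0x2A007 [P=1 RW=1 US=1 PS=0]
  L1: frame=0x2A idx=16 entry=0x2E007 [P=1 RW=1 US=1 PS=0]
  L2: frame=0x2E idx=6 entry=0x2F007 [P=1 RW=1 US=1 PS=0]
  L3: frame=0x2F idx=3 entry=0x31007 [P=1 RW=1 US=1 PS=0]
  ✓ 0x31794  — 4 lookups

Access #0 fault: NONE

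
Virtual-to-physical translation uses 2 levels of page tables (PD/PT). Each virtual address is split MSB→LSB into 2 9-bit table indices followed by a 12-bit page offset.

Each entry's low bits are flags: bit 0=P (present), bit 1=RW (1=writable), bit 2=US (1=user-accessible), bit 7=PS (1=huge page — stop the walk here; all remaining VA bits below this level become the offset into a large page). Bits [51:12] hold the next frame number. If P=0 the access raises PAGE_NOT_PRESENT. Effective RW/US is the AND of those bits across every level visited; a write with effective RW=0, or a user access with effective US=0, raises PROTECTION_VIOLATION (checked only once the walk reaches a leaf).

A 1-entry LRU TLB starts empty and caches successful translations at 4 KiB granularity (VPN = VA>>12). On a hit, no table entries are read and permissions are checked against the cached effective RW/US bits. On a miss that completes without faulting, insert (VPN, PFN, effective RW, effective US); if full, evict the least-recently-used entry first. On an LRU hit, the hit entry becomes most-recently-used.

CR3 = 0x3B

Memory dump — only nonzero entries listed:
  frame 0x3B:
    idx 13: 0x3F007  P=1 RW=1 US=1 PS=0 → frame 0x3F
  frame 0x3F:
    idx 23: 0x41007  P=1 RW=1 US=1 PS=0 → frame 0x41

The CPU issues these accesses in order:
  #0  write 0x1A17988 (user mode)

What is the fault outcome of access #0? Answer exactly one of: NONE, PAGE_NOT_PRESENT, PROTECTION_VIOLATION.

Walk each access:
#0 VA=0x1A17988 (w,user):
  [0] read 0x3B idx=13: raw=0x3F007 flags P=1 W=1 U=1 S=0
  [1] read 0x3F idx=23: raw=0x41007 flags P=1 W=1 U=1 S=0
  ✓ 0x41988  — 2 lookups

Access #0 fault: NONE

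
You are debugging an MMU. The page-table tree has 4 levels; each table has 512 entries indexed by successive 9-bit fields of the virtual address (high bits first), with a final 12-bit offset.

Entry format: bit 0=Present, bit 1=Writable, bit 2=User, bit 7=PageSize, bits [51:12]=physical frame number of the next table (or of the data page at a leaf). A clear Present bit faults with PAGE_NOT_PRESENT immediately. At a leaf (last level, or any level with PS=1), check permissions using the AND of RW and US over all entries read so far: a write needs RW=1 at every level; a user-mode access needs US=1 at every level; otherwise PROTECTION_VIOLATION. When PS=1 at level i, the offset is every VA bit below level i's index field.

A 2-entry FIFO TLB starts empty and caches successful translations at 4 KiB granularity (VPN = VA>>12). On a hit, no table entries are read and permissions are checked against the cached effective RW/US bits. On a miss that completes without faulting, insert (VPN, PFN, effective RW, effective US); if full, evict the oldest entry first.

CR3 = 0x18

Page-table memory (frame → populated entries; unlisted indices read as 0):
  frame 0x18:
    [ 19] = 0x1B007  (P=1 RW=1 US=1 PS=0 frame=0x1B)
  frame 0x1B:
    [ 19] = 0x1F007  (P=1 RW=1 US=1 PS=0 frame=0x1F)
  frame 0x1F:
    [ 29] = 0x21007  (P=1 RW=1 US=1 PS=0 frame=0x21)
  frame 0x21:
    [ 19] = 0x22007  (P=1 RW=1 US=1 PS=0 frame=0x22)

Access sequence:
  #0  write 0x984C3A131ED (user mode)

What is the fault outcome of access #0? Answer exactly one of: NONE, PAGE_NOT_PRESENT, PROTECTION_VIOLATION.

Walk each access:
#0 VA=0x984C3A131ED (w,user):
  lvl0: tbl 0x18, slot 19 ⇒ 0x1B007 (P1/RW1/US1/PS0)
  lvl1: tbl 0x1B, slot 19 ⇒ 0x1F007 (P1/RW1/US1/PS0)
  lvl2: tbl 0x1F, slot 29 ⇒ 0x21007 (P1/RW1/US1/PS0)
  lvl3: tbl 0x21, slot 19 ⇒ 0x22007 (P1/RW1/US1/PS0)
  → PA=0x221ED  (4 entries read)

Access #0 fault: NONE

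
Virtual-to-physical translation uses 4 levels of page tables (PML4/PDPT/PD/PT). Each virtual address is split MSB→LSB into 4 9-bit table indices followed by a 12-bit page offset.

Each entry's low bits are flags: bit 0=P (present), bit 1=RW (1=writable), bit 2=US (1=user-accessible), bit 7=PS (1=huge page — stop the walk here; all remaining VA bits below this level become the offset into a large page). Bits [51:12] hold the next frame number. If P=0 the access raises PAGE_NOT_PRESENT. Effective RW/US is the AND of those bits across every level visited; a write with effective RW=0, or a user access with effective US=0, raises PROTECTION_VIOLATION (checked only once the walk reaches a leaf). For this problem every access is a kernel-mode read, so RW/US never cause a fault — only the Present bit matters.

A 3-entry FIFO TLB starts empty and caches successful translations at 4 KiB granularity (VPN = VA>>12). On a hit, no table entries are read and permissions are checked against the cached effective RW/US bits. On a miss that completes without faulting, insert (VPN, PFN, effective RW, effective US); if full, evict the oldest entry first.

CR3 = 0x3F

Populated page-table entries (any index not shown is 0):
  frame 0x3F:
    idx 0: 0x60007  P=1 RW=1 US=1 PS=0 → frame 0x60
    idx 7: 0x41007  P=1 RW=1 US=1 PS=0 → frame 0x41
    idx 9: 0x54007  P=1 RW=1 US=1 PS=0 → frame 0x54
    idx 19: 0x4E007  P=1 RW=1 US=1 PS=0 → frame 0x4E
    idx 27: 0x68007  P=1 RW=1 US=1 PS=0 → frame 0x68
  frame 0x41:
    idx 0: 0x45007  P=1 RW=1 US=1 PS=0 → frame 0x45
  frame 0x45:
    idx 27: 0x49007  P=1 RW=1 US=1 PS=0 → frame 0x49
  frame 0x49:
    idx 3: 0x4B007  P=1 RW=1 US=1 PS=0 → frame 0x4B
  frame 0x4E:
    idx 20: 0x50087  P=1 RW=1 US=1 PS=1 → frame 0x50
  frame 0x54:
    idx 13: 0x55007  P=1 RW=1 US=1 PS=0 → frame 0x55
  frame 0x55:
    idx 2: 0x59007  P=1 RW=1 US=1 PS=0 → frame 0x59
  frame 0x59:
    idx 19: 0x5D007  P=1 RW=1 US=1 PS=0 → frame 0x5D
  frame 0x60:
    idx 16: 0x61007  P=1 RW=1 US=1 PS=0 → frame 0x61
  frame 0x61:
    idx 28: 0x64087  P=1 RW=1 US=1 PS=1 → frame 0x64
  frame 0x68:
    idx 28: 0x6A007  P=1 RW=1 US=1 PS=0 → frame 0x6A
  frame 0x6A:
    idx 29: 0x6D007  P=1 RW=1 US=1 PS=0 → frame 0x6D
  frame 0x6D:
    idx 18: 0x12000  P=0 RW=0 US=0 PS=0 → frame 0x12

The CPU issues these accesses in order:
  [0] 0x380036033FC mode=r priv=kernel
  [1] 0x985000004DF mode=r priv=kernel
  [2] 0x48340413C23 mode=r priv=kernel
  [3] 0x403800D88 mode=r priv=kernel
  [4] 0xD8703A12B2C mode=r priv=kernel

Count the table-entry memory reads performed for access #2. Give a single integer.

Trace:
#0 VA=0x380036033FC (r,kernel):
  [0] read 0x3F idx=7: raw=0x41007 flags P=1 W=1 U=1 S=0
  [1] read 0x41 idx=0: raw=0x45007 flags P=1 W=1 U=1 S=0
  [2] read 0x45 idx=27: raw=0x49007 flags P=1 W=1 U=1 S=0
  [3] read 0x49 idx=3: raw=0x4B007 flags P=1 W=1 U=1 S=0
  → PA=0x4B3FC  (4 entries read)
#1 VA=0x985000004DF (r,kernel):
  [0] read 0x3F idx=19: raw=0x4E007 flags P=1 W=1 U=1 S=0
  [1] read 0x4E idx=20: raw=0x50087 flags P=1 W=1 U=1 S=1
  → PA=0x504DF (huge @L1)  (2 entries read)
#2 VA=0x48340413C23 (r,kernel):
  [0] read 0x3F idx=9: raw=0x54007 flags P=1 W=1 U=1 S=0
  [1] read 0x54 idx=13: raw=0x55007 flags P=1 W=1 U=1 S=0
  [2] read 0x55 idx=2: raw=0x59007 flags P=1 W=1 U=1 S=0
  [3] read 0x59 idx=19: raw=0x5D007 flags P=1 W=1 U=1 S=0
  → PA=0x5DC23  (4 entries read)
#3 VA=0x403800D88 (r,kernel):
  [0] read 0x3F idx=0: raw=0x60007 flags P=1 W=1 U=1 S=0
  [1] read 0x60 idx=16: raw=0x61007 flags P=1 W=1 U=1 S=0
  [2] read 0x61 idx=28: raw=0x64087 flags P=1 W=1 U=1 S=1
  → PA=0x64D88 (huge @L2)  (3 entries read)
#4 VA=0xD8703A12B2C (r,kernel):
  [0] read 0x3F idx=27: raw=0x68007 flags P=1 W=1 U=1 S=0
  [1] read 0x68 idx=28: raw=0x6A007 flags P=1 W=1 U=1 S=0
  [2] read 0x6A idx=29: raw=0x6D007 flags P=1 W=1 U=1 S=0
  [3] read 0x6D idx=18: raw=0x12000 flags P=0 W=0 U=0 S=0
  ✗ PAGE_NOT_PRESENT  [4 reads]

Entries read for #2: 4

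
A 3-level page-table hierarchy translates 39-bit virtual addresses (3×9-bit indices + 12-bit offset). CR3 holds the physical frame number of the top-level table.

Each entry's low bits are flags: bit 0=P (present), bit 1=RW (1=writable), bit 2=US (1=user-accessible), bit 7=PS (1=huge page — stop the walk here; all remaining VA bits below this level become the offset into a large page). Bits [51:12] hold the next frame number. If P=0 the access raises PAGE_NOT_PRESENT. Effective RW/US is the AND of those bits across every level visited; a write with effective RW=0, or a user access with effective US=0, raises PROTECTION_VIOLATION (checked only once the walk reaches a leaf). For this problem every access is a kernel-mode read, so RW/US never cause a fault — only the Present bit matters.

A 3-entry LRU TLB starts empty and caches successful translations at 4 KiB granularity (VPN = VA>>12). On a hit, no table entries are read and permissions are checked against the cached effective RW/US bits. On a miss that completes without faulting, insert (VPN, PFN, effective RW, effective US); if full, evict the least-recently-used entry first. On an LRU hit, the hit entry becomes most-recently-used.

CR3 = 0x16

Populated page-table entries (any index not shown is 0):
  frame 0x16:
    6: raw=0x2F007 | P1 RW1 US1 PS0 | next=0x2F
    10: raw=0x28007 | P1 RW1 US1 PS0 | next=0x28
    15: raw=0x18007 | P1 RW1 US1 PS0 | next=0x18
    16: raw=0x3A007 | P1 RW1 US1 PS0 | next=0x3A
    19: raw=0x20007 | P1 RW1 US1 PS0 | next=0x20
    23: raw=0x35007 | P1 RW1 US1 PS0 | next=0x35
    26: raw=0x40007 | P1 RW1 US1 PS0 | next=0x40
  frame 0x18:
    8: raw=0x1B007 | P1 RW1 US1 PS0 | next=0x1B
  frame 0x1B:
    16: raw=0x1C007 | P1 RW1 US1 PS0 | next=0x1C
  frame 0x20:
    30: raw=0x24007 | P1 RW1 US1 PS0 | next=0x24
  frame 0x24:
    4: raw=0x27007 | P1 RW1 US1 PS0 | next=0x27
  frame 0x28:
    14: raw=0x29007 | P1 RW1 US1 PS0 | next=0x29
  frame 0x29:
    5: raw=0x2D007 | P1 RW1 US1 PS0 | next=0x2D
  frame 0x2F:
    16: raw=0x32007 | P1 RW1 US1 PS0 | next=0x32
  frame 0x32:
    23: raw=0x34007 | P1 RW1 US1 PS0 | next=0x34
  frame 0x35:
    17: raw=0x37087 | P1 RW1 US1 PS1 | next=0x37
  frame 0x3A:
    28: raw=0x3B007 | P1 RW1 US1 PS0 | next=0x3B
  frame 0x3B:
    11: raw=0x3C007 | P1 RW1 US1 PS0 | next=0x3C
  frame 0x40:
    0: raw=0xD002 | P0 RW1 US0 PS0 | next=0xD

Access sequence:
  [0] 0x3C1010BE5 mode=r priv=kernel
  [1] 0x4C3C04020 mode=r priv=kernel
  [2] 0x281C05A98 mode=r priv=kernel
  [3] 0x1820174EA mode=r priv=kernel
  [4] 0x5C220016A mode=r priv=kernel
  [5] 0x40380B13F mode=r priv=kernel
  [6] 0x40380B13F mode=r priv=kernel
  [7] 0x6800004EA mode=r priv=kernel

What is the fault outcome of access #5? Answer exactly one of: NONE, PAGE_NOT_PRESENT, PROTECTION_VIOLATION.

Walk each access:
#0 VA=0x3C1010BE5 (r,kernel):
  lvl0: tbl 0x16, slot 15 ⇒ 0x18007 (P1/RW1/US1/PS0)
  lvl1: tbl 0x18, slot 8 ⇒ 0x1B007 (P1/RW1/US1/PS0)
  lvl2: tbl 0x1B, slot 16 ⇒ 0x1C007 (P1/RW1/US1/PS0)
  → PA=0x1CBE5  (3 entries read)
#1 VA=0x4C3C04020 (r,kernel):
  lvl0: tbl 0x16, slot 19 ⇒ 0x20007 (P1/RW1/US1/PS0)
  lvl1: tbl 0x20, slot 30 ⇒ 0x24007 (P1/RW1/US1/PS0)
  lvl2: tbl 0x24, slot 4 ⇒ 0x27007 (P1/RW1/US1/PS0)
  → PA=0x27020  (3 entries read)
#2 VA=0x281C05A98 (r,kernel):
  lvl0: tbl 0x16, slot 10 ⇒ 0x28007 (P1/RW1/US1/PS0)
  lvl1: tbl 0x28, slot 14 ⇒ 0x29007 (P1/RW1/US1/PS0)
  lvl2: tbl 0x29, slot 5 ⇒ 0x2D007 (P1/RW1/US1/PS0)
  → PA=0x2DA98  (3 entries read)
#3 VA=0x1820174EA (r,kernel):
  lvl0: tbl 0x16, slot 6 ⇒ 0x2F007 (P1/RW1/US1/PS0)
  lvl1: tbl 0x2F, slot 16 ⇒ 0x32007 (P1/RW1/US1/PS0)
  lvl2: tbl 0x32, slot 23 ⇒ 0x34007 (P1/RW1/US1/PS0)
  → PA=0x344EA  (3 entries read)
#4 VA=0x5C220016A (r,kernel):
  lvl0: tbl 0x16, slot 23 ⇒ 0x35007 (P1/RW1/US1/PS0)
  lvl1: tbl 0x35, slot 17 ⇒ 0x37087 (P1/RW1/US1/PS1)
  → PA=0x3716A (huge @L1)  (2 entries read)
#5 VA=0x40380B13F (r,kernel):
  lvl0: tbl 0x16, slot 16 ⇒ 0x3A007 (P1/RW1/US1/PS0)
  lvl1: tbl 0x3A, slot 28 ⇒ 0x3B007 (P1/RW1/US1/PS0)
  lvl2: tbl 0x3B, slot 11 ⇒ 0x3C007 (P1/RW1/US1/PS0)
  → PA=0x3C13F  (3 entries read)
#6 VA=0x40380B13F (r,kernel):
  TLB hit vpn=0x40380B → PA=0x3C13F
#7 VA=0x6800004EA (r,kernel):
  lvl0: tbl 0x16, slot 26 ⇒ 0x40007 (P1/RW1/US1/PS0)
  lvl1: tbl 0x40, slot 0 ⇒ 0xD002 (P0/RW1/US0/PS0)
  ⇒ fault: PAGE_NOT_PRESENT  — 2 lookups

Access #5 fault: NONE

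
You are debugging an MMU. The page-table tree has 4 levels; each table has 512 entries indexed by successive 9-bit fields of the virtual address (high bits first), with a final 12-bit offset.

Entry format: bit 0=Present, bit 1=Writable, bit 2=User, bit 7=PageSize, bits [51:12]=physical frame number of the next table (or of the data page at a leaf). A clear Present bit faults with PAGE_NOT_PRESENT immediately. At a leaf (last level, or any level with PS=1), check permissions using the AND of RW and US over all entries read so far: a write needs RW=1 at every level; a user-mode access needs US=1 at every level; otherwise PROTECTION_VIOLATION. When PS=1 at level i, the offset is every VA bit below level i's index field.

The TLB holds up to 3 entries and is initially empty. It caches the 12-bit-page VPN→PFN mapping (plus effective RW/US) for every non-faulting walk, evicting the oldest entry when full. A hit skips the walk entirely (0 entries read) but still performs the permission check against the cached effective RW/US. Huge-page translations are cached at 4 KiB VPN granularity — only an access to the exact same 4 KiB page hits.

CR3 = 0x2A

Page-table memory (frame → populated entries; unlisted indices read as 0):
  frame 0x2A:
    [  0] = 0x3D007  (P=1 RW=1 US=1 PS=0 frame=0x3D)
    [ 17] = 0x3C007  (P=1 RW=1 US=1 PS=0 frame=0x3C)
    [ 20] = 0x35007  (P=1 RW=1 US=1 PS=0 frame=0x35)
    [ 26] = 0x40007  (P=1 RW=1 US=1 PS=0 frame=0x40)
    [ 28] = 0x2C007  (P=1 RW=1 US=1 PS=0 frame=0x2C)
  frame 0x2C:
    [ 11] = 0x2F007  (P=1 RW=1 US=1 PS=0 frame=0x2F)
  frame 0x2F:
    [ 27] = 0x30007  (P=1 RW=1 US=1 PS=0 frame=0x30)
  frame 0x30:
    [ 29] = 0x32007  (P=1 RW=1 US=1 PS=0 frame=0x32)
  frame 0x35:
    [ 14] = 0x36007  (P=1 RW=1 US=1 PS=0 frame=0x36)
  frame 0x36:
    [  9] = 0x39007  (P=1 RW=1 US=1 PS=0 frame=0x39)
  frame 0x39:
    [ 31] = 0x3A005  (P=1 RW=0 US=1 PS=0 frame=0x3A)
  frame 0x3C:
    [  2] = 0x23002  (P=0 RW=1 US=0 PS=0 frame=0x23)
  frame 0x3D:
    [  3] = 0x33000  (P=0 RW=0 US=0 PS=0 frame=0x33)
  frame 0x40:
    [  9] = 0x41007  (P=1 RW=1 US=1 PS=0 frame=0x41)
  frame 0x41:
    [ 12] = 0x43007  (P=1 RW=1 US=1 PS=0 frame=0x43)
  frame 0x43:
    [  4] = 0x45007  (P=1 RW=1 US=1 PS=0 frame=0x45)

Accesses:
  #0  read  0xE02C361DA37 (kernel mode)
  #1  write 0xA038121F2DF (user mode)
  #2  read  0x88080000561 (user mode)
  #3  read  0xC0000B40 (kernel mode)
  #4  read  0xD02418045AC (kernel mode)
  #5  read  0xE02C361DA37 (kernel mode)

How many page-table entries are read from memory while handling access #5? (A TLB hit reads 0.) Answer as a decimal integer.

Walk each access:
#0 VA=0xE02C361DA37 (r,kernel):
  L0: frame=0x2A idx=28 entry=0x2C007 [P=1 RW=1 US=1 PS=0]
  L1: frame=0x2C idx=11 entry=0x2F007 [P=1 RW=1 US=1 PS=0]
  L2: frame=0x2F idx=27 entry=0x30007 [P=1 RW=1 US=1 PS=0]
  L3: frame=0x30 idx=29 entry=0x32007 [P=1 RW=1 US=1 PS=0]
  ⇒ phys 0x32A37  [4 reads]
#1 VA=0xA038121F2DF (w,user):
  L0: frame=0x2A idx=20 entry=0x35007 [P=1 RW=1 US=1 PS=0]
  L1: frame=0x35 idx=14 entry=0x36007 [P=1 RW=1 US=1 PS=0]
  L2: frame=0x36 idx=9 entry=0x39007 [P=1 RW=1 US=1 PS=0]
  L3: frame=0x39 idx=31 entry=0x3A005 [P=1 RW=0 US=1 PS=0]
  ⇒ fault: PROTECTION_VIOLATION  — 4 lookups
#2 VA=0x88080000561 (r,user):
  L0: frame=0x2A idx=17 entry=0x3C007 [P=1 RW=1 US=1 PS=0]
  L1: frame=0x3C idx=2 entry=0x23002 [P=0 RW=1 US=0 PS=0]
  ⇒ fault: PAGE_NOT_PRESENT  — 2 lookups
#3 VA=0xC0000B40 (r,kernel):
  L0: frame=0x2A idx=0 entry=0x3D007 [P=1 RW=1 US=1 PS=0]
  L1: frame=0x3D idx=3 entry=0x33000 [P=0 RW=0 US=0 PS=0]
  ⇒ fault: PAGE_NOT_PRESENT  — 2 lookups
#4 VA=0xD02418045AC (r,kernel):
  L0: frame=0x2A idx=26 entry=0x40007 [P=1 RW=1 US=1 PS=0]
  L1: frame=0x40 idx=9 entry=0x41007 [P=1 RW=1 US=1 PS=0]
  L2: frame=0x41 idx=12 entry=0x43007 [P=1 RW=1 US=1 PS=0]
  L3: frame=0x43 idx=4 entry=0x45007 [P=1 RW=1 US=1 PS=0]
  ⇒ phys 0x455AC  [4 reads]
#5 VA=0xE02C361DA37 (r,kernel):
  TLB hit vpn=0xE02C361D → PA=0x32A37

Entries read for #5: 0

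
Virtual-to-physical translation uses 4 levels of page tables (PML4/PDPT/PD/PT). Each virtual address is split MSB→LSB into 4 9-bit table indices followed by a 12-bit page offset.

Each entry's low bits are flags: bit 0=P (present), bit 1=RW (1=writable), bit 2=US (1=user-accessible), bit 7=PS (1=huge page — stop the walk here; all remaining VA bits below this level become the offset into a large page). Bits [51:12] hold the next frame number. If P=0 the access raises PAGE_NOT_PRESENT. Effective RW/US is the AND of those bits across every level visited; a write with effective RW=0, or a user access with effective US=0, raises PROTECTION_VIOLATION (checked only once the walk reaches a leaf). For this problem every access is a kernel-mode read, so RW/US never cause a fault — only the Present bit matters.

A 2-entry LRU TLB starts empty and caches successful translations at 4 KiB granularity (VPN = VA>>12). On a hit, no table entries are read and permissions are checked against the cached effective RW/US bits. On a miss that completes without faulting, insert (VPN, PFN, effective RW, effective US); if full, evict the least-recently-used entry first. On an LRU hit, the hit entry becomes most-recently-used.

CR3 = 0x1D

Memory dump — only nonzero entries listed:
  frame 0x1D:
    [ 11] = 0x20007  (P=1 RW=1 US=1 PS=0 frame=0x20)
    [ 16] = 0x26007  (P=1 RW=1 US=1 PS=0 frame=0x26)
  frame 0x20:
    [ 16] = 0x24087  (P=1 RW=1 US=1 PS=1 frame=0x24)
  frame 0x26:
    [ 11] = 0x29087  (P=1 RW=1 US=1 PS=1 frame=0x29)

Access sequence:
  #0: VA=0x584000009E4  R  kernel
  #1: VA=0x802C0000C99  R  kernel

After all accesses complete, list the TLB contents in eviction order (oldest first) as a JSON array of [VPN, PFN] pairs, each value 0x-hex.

Per-access translation:
#0 VA=0x584000009E4 (r,kernel):
  [0] read 0x1D idx=11: raw=0x20007 flags P=1 W=1 U=1 S=0
  [1] read 0x20 idx=16: raw=0x24087 flags P=1 W=1 U=1 S=1
  → PA=0x249E4 (huge @L1)  (2 entries read)
#1 VA=0x802C0000C99 (r,kernel):
  [0] read 0x1D idx=16: raw=0x26007 flags P=1 W=1 U=1 S=0
  [1] read 0x26 idx=11: raw=0x29087 flags P=1 W=1 U=1 S=1
  → PA=0x29C99 (huge @L1)  (2 entries read)

TLB: [["0x58400000", "0x24"], ["0x802C0000", "0x29"]]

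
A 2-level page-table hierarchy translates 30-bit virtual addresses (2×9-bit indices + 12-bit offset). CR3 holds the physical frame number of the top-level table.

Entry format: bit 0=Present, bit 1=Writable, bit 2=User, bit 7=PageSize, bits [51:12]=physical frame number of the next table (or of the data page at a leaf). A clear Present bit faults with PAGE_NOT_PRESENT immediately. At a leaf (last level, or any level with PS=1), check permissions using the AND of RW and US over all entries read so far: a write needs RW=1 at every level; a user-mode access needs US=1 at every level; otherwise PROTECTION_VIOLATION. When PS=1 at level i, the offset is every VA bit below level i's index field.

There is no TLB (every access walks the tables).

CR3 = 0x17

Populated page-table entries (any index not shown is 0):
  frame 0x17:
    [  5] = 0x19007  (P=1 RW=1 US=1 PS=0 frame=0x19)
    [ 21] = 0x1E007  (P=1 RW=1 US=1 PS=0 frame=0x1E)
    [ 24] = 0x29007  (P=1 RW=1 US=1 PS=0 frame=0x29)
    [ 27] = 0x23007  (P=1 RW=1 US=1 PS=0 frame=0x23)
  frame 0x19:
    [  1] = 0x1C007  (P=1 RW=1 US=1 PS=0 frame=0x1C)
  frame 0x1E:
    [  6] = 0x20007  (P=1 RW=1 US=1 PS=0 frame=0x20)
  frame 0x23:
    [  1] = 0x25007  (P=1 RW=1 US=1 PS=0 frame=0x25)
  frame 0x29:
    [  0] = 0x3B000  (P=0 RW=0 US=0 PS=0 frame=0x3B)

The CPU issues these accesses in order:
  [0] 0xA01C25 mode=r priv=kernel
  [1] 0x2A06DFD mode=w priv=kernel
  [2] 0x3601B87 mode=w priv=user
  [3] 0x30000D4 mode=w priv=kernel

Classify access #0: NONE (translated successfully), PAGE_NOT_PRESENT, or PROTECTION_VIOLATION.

Per-access translation:
#0 VA=0xA01C25 (r,kernel):
  [0] read 0x17 idx=5: raw=0x19007 flags P=1 W=1 U=1 S=0
  [1] read 0x19 idx=1: raw=0x1C007 flags P=1 W=1 U=1 S=0
  ⇒ phys 0x1CC25  [2 reads]
#1 VA=0x2A06DFD (w,kernel):
  [0] read 0x17 idx=21: raw=0x1E007 flags P=1 W=1 U=1 S=0
  [1] read 0x1E idx=6: raw=0x20007 flags P=1 W=1 U=1 S=0
  ⇒ phys 0x20DFD  [2 reads]
#2 VA=0x3601B87 (w,user):
  [0] read 0x17 idx=27: raw=0x23007 flags P=1 W=1 U=1 S=0
  [1] read 0x23 idx=1: raw=0x25007 flags P=1 W=1 U=1 S=0
  ⇒ phys 0x25B87  [2 reads]
#3 VA=0x30000D4 (w,kernel):
  [0] read 0x17 idx=24: raw=0x29007 flags P=1 W=1 U=1 S=0
  [1] read 0x29 idx=0: raw=0x3B000 flags P=0 W=0 U=0 S=0
  → PAGE_NOT_PRESENT  (2 entries read)

Access #0 fault: NONE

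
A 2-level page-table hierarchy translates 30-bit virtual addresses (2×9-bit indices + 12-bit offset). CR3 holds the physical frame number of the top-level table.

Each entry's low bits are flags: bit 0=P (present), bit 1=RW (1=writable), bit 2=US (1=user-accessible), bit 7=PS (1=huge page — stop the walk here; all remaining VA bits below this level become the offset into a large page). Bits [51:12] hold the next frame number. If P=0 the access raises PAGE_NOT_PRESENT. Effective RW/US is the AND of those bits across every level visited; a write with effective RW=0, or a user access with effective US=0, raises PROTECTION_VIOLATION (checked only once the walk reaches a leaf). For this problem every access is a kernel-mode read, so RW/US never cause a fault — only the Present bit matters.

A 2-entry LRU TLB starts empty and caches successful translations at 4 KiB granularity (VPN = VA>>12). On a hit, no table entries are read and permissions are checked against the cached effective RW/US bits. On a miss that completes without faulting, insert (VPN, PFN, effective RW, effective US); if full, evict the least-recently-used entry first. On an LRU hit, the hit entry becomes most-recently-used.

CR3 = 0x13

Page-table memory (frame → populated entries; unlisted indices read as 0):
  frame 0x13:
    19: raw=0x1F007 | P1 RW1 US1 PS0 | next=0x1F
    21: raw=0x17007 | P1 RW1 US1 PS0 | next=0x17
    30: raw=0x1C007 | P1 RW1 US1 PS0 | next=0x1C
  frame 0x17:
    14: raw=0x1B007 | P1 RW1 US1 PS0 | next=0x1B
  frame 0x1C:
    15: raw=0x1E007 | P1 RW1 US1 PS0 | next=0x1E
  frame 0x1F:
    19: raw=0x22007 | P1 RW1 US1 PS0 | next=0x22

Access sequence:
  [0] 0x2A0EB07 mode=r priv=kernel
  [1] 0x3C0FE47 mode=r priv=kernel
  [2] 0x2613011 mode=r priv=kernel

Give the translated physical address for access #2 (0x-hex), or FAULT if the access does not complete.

Per-access translation:
#0 VA=0x2A0EB07 (r,kernel):
  L0 @0x13[21] → 0x17007  P=1,RW=1,US=1,PS=0
  L1 @0x17[14] → 0x1B007  P=1,RW=1,US=1,PS=0
  ⇒ phys 0x1BB07  [2 reads]
#1 VA=0x3C0FE47 (r,kernel):
  L0 @0x13[30] → 0x1C007  P=1,RW=1,US=1,PS=0
  L1 @0x1C[15] → 0x1E007  P=1,RW=1,US=1,PS=0
  ⇒ phys 0x1EE47  [2 reads]
#2 VA=0x2613011 (r,kernel):
  L0 @0x13[19] → 0x1F007  P=1,RW=1,US=1,PS=0
  L1 @0x1F[19] → 0x22007  P=1,RW=1,US=1,PS=0
  ⇒ phys 0x22011  [2 reads]

Access #2 PA: 0x22011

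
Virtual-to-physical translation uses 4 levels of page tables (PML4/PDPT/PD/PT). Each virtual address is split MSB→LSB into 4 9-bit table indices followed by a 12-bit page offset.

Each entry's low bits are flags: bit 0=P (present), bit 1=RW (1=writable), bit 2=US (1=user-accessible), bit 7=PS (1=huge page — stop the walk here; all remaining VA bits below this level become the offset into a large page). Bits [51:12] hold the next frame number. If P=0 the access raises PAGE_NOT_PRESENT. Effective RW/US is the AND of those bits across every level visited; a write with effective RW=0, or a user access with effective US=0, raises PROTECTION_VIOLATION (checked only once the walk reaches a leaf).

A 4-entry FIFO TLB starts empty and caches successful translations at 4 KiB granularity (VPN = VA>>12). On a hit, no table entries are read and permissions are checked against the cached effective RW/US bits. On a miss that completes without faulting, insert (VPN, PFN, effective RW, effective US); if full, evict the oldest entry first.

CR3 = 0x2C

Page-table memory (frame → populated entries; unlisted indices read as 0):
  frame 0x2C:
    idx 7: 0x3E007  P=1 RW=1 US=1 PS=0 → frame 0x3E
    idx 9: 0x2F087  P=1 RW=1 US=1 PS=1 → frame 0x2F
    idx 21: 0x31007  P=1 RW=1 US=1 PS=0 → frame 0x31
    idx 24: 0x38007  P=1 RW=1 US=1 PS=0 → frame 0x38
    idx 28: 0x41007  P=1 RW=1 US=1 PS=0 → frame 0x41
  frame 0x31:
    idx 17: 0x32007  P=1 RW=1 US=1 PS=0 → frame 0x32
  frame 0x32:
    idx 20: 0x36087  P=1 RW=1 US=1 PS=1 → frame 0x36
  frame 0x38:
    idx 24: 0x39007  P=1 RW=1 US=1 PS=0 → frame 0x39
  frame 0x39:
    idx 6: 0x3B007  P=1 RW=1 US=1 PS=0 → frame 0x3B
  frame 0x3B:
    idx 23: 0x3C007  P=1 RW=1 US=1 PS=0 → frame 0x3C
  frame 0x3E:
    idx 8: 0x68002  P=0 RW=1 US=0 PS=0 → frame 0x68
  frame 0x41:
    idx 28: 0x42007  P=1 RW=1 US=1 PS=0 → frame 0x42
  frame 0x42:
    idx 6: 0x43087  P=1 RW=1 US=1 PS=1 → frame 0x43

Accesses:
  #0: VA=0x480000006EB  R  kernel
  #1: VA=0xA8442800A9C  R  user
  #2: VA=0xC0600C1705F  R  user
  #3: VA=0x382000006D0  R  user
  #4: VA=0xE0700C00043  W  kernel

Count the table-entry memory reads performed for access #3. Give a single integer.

Per-access translation:
#0 VA=0x480000006EB (r,kernel):
  L0 @0x2C[9] → 0x2F087  P=1,RW=1,US=1,PS=1
  → PA=0x2F6EB (huge @L0)  (1 entries read)
#1 VA=0xA8442800A9C (r,user):
  L0 @0x2C[21] → 0x31007  P=1,RW=1,US=1,PS=0
  L1 @0x31[17] → 0x32007  P=1,RW=1,US=1,PS=0
  L2 @0x32[20] → 0x36087  P=1,RW=1,US=1,PS=1
  → PA=0x36A9C (huge @L2)  (3 entries read)
#2 VA=0xC0600C1705F (r,user):
  L0 @0x2C[24] → 0x38007  P=1,RW=1,US=1,PS=0
  L1 @0x38[24] → 0x39007  P=1,RW=1,US=1,PS=0
  L2 @0x39[6] → 0x3B007  P=1,RW=1,US=1,PS=0
  L3 @0x3B[23] → 0x3C007  P=1,RW=1,US=1,PS=0
  → PA=0x3C05F  (4 entries read)
#3 VA=0x382000006D0 (r,user):
  L0 @0x2C[7] → 0x3E007  P=1,RW=1,US=1,PS=0
  L1 @0x3E[8] → 0x68002  P=0,RW=1,US=0,PS=0
  ✗ PAGE_NOT_PRESENT  [2 reads]
#4 VA=0xE0700C00043 (w,kernel):
  L0 @0x2C[28] → 0x41007  P=1,RW=1,US=1,PS=0
  L1 @0x41[28] → 0x42007  P=1,RW=1,US=1,PS=0
  L2 @0x42[6] → 0x43087  P=1,RW=1,US=1,PS=1
  → PA=0x43043 (huge @L2)  (3 entries read)

Entries read for #3: 2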